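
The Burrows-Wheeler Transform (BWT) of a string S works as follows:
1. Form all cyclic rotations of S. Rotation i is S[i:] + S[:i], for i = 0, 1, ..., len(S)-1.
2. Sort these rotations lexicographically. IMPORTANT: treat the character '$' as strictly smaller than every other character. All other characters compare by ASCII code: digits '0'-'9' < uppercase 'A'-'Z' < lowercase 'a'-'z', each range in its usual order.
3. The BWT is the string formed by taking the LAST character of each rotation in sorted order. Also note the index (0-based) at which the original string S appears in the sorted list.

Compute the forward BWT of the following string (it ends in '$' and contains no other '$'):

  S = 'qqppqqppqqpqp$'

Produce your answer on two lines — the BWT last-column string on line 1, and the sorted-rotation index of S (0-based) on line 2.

All 14 rotations (rotation i = S[i:]+S[:i]):
  rot[0] = qqppqqppqqpqp$
  rot[1] = qppqqppqqpqp$q
  rot[2] = ppqqppqqpqp$qq
  rot[3] = pqqppqqpqp$qqp
  rot[4] = qqppqqpqp$qqpp
  rot[5] = qppqqpqp$qqppq
  rot[6] = ppqqpqp$qqppqq
  rot[7] = pqqpqp$qqppqqp
  rot[8] = qqpqp$qqppqqpp
  rot[9] = qpqp$qqppqqppq
  rot[10] = pqp$qqppqqppqq
  rot[11] = qp$qqppqqppqqp
  rot[12] = p$qqppqqppqqpq
  rot[13] = $qqppqqppqqpqp
Sorted (with $ < everything):
  sorted[0] = $qqppqqppqqpqp  (last char: 'p')
  sorted[1] = p$qqppqqppqqpq  (last char: 'q')
  sorted[2] = ppqqppqqpqp$qq  (last char: 'q')
  sorted[3] = ppqqpqp$qqppqq  (last char: 'q')
  sorted[4] = pqp$qqppqqppqq  (last char: 'q')
  sorted[5] = pqqppqqpqp$qqp  (last char: 'p')
  sorted[6] = pqqpqp$qqppqqp  (last char: 'p')
  sorted[7] = qp$qqppqqppqqp  (last char: 'p')
  sorted[8] = qppqqppqqpqp$q  (last char: 'q')
  sorted[9] = qppqqpqp$qqppq  (last char: 'q')
  sorted[10] = qpqp$qqppqqppq  (last char: 'q')
  sorted[11] = qqppqqppqqpqp$  (last char: '$')
  sorted[12] = qqppqqpqp$qqpp  (last char: 'p')
  sorted[13] = qqpqp$qqppqqpp  (last char: 'p')
Last column: pqqqqpppqqq$pp
Original string S is at sorted index 11

Answer: pqqqqpppqqq$pp
11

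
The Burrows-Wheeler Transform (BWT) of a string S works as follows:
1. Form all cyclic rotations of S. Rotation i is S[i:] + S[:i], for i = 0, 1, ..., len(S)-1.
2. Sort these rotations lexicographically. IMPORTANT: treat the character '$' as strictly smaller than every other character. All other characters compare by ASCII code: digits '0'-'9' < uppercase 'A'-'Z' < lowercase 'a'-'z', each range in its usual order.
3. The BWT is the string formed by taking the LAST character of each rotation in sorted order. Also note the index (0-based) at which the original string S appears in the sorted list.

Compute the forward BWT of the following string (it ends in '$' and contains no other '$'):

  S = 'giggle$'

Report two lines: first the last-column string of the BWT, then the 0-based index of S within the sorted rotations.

Answer: eli$ggg
3

Derivation:
All 7 rotations (rotation i = S[i:]+S[:i]):
  rot[0] = giggle$
  rot[1] = iggle$g
  rot[2] = ggle$gi
  rot[3] = gle$gig
  rot[4] = le$gigg
  rot[5] = e$giggl
  rot[6] = $giggle
Sorted (with $ < everything):
  sorted[0] = $giggle  (last char: 'e')
  sorted[1] = e$giggl  (last char: 'l')
  sorted[2] = ggle$gi  (last char: 'i')
  sorted[3] = giggle$  (last char: '$')
  sorted[4] = gle$gig  (last char: 'g')
  sorted[5] = iggle$g  (last char: 'g')
  sorted[6] = le$gigg  (last char: 'g')
Last column: eli$ggg
Original string S is at sorted index 3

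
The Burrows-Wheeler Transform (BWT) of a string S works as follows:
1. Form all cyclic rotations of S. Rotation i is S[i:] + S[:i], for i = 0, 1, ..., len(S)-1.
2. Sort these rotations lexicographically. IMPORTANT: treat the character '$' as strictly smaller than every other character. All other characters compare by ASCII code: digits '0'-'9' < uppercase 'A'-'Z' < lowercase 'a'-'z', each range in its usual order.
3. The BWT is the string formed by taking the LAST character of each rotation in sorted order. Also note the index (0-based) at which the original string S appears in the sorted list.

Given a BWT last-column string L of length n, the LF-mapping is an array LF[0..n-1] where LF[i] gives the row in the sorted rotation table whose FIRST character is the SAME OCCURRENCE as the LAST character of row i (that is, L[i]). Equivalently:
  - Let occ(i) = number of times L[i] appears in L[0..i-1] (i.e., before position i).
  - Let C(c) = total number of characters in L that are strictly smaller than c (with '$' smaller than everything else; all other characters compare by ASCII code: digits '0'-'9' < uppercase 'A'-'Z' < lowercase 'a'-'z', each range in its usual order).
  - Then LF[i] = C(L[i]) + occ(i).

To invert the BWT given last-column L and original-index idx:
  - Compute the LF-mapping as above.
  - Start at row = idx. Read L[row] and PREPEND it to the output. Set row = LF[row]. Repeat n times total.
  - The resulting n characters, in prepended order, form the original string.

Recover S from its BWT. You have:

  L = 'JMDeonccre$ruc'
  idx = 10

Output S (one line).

LF mapping: 2 3 1 7 10 9 4 5 11 8 0 12 13 6
Walk LF starting at row 10, prepending L[row]:
  step 1: row=10, L[10]='$', prepend. Next row=LF[10]=0
  step 2: row=0, L[0]='J', prepend. Next row=LF[0]=2
  step 3: row=2, L[2]='D', prepend. Next row=LF[2]=1
  step 4: row=1, L[1]='M', prepend. Next row=LF[1]=3
  step 5: row=3, L[3]='e', prepend. Next row=LF[3]=7
  step 6: row=7, L[7]='c', prepend. Next row=LF[7]=5
  step 7: row=5, L[5]='n', prepend. Next row=LF[5]=9
  step 8: row=9, L[9]='e', prepend. Next row=LF[9]=8
  step 9: row=8, L[8]='r', prepend. Next row=LF[8]=11
  step 10: row=11, L[11]='r', prepend. Next row=LF[11]=12
  step 11: row=12, L[12]='u', prepend. Next row=LF[12]=13
  step 12: row=13, L[13]='c', prepend. Next row=LF[13]=6
  step 13: row=6, L[6]='c', prepend. Next row=LF[6]=4
  step 14: row=4, L[4]='o', prepend. Next row=LF[4]=10
Reversed output: occurrenceMDJ$

Answer: occurrenceMDJ$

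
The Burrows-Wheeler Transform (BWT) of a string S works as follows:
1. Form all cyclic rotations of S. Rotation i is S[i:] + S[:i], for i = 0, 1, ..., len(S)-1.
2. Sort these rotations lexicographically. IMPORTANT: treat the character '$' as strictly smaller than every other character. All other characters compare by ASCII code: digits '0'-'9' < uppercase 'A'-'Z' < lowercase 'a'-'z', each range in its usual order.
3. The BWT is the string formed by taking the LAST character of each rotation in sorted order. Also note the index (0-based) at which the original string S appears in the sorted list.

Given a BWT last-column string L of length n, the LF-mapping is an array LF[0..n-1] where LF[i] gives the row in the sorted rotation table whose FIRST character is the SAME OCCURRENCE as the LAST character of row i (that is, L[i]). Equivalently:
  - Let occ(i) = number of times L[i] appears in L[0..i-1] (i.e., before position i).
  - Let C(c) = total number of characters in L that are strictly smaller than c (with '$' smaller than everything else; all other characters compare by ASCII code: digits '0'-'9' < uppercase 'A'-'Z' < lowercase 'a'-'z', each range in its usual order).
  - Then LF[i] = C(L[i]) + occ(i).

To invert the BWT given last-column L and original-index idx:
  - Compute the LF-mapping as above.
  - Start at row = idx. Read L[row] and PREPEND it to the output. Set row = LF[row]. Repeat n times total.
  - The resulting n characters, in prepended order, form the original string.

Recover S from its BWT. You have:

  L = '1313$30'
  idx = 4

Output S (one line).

LF mapping: 2 4 3 5 0 6 1
Walk LF starting at row 4, prepending L[row]:
  step 1: row=4, L[4]='$', prepend. Next row=LF[4]=0
  step 2: row=0, L[0]='1', prepend. Next row=LF[0]=2
  step 3: row=2, L[2]='1', prepend. Next row=LF[2]=3
  step 4: row=3, L[3]='3', prepend. Next row=LF[3]=5
  step 5: row=5, L[5]='3', prepend. Next row=LF[5]=6
  step 6: row=6, L[6]='0', prepend. Next row=LF[6]=1
  step 7: row=1, L[1]='3', prepend. Next row=LF[1]=4
Reversed output: 303311$

Answer: 303311$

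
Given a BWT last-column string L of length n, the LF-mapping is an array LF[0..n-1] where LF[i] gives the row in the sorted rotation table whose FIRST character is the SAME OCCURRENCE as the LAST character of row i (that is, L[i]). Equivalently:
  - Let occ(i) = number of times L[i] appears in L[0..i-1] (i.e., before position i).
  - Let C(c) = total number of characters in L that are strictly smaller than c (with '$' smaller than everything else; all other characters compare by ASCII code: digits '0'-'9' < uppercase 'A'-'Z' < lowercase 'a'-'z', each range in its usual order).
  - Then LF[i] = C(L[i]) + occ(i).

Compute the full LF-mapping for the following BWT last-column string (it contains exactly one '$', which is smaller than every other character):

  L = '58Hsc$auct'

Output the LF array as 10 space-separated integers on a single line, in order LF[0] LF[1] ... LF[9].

Char counts: '$':1, '5':1, '8':1, 'H':1, 'a':1, 'c':2, 's':1, 't':1, 'u':1
C (first-col start): C('$')=0, C('5')=1, C('8')=2, C('H')=3, C('a')=4, C('c')=5, C('s')=7, C('t')=8, C('u')=9
L[0]='5': occ=0, LF[0]=C('5')+0=1+0=1
L[1]='8': occ=0, LF[1]=C('8')+0=2+0=2
L[2]='H': occ=0, LF[2]=C('H')+0=3+0=3
L[3]='s': occ=0, LF[3]=C('s')+0=7+0=7
L[4]='c': occ=0, LF[4]=C('c')+0=5+0=5
L[5]='$': occ=0, LF[5]=C('$')+0=0+0=0
L[6]='a': occ=0, LF[6]=C('a')+0=4+0=4
L[7]='u': occ=0, LF[7]=C('u')+0=9+0=9
L[8]='c': occ=1, LF[8]=C('c')+1=5+1=6
L[9]='t': occ=0, LF[9]=C('t')+0=8+0=8

Answer: 1 2 3 7 5 0 4 9 6 8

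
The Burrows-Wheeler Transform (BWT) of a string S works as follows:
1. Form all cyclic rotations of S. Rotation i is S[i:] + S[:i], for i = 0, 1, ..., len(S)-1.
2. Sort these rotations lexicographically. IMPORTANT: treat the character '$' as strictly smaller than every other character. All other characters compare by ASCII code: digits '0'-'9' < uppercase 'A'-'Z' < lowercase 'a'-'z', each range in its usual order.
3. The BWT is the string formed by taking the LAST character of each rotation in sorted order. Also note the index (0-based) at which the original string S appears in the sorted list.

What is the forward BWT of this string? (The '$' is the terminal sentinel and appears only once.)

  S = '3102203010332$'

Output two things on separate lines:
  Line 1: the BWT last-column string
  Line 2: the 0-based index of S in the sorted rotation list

Answer: 23121303200$30
11

Derivation:
All 14 rotations (rotation i = S[i:]+S[:i]):
  rot[0] = 3102203010332$
  rot[1] = 102203010332$3
  rot[2] = 02203010332$31
  rot[3] = 2203010332$310
  rot[4] = 203010332$3102
  rot[5] = 03010332$31022
  rot[6] = 3010332$310220
  rot[7] = 010332$3102203
  rot[8] = 10332$31022030
  rot[9] = 0332$310220301
  rot[10] = 332$3102203010
  rot[11] = 32$31022030103
  rot[12] = 2$310220301033
  rot[13] = $3102203010332
Sorted (with $ < everything):
  sorted[0] = $3102203010332  (last char: '2')
  sorted[1] = 010332$3102203  (last char: '3')
  sorted[2] = 02203010332$31  (last char: '1')
  sorted[3] = 03010332$31022  (last char: '2')
  sorted[4] = 0332$310220301  (last char: '1')
  sorted[5] = 102203010332$3  (last char: '3')
  sorted[6] = 10332$31022030  (last char: '0')
  sorted[7] = 2$310220301033  (last char: '3')
  sorted[8] = 203010332$3102  (last char: '2')
  sorted[9] = 2203010332$310  (last char: '0')
  sorted[10] = 3010332$310220  (last char: '0')
  sorted[11] = 3102203010332$  (last char: '$')
  sorted[12] = 32$31022030103  (last char: '3')
  sorted[13] = 332$3102203010  (last char: '0')
Last column: 23121303200$30
Original string S is at sorted index 11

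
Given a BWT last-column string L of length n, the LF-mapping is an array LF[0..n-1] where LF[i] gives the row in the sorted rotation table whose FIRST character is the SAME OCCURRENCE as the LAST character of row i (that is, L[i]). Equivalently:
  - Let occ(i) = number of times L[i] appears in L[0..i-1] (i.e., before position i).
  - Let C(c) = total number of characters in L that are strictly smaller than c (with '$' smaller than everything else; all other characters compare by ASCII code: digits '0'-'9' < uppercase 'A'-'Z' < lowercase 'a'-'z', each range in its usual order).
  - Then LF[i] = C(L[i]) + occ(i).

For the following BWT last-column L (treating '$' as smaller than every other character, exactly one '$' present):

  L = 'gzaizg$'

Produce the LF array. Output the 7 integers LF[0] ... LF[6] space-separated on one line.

Char counts: '$':1, 'a':1, 'g':2, 'i':1, 'z':2
C (first-col start): C('$')=0, C('a')=1, C('g')=2, C('i')=4, C('z')=5
L[0]='g': occ=0, LF[0]=C('g')+0=2+0=2
L[1]='z': occ=0, LF[1]=C('z')+0=5+0=5
L[2]='a': occ=0, LF[2]=C('a')+0=1+0=1
L[3]='i': occ=0, LF[3]=C('i')+0=4+0=4
L[4]='z': occ=1, LF[4]=C('z')+1=5+1=6
L[5]='g': occ=1, LF[5]=C('g')+1=2+1=3
L[6]='$': occ=0, LF[6]=C('$')+0=0+0=0

Answer: 2 5 1 4 6 3 0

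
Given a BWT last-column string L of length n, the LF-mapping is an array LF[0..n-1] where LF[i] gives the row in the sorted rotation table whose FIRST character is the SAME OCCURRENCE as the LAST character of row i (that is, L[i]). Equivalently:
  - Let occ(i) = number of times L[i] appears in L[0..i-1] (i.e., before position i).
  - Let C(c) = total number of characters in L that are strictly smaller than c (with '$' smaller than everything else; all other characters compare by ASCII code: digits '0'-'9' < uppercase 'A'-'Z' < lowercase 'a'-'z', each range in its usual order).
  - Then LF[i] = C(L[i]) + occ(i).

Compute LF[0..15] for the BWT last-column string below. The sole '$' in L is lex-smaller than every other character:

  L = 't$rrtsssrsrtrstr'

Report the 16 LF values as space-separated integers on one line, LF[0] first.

Char counts: '$':1, 'r':6, 's':5, 't':4
C (first-col start): C('$')=0, C('r')=1, C('s')=7, C('t')=12
L[0]='t': occ=0, LF[0]=C('t')+0=12+0=12
L[1]='$': occ=0, LF[1]=C('$')+0=0+0=0
L[2]='r': occ=0, LF[2]=C('r')+0=1+0=1
L[3]='r': occ=1, LF[3]=C('r')+1=1+1=2
L[4]='t': occ=1, LF[4]=C('t')+1=12+1=13
L[5]='s': occ=0, LF[5]=C('s')+0=7+0=7
L[6]='s': occ=1, LF[6]=C('s')+1=7+1=8
L[7]='s': occ=2, LF[7]=C('s')+2=7+2=9
L[8]='r': occ=2, LF[8]=C('r')+2=1+2=3
L[9]='s': occ=3, LF[9]=C('s')+3=7+3=10
L[10]='r': occ=3, LF[10]=C('r')+3=1+3=4
L[11]='t': occ=2, LF[11]=C('t')+2=12+2=14
L[12]='r': occ=4, LF[12]=C('r')+4=1+4=5
L[13]='s': occ=4, LF[13]=C('s')+4=7+4=11
L[14]='t': occ=3, LF[14]=C('t')+3=12+3=15
L[15]='r': occ=5, LF[15]=C('r')+5=1+5=6

Answer: 12 0 1 2 13 7 8 9 3 10 4 14 5 11 15 6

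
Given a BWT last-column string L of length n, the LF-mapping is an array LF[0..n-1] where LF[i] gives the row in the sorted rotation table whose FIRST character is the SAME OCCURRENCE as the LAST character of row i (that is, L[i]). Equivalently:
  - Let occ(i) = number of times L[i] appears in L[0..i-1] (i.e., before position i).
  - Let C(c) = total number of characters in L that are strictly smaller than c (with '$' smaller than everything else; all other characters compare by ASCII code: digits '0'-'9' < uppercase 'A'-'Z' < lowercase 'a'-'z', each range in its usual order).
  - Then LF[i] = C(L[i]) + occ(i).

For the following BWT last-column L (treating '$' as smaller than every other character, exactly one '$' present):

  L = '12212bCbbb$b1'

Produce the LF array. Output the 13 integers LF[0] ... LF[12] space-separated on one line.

Char counts: '$':1, '1':3, '2':3, 'C':1, 'b':5
C (first-col start): C('$')=0, C('1')=1, C('2')=4, C('C')=7, C('b')=8
L[0]='1': occ=0, LF[0]=C('1')+0=1+0=1
L[1]='2': occ=0, LF[1]=C('2')+0=4+0=4
L[2]='2': occ=1, LF[2]=C('2')+1=4+1=5
L[3]='1': occ=1, LF[3]=C('1')+1=1+1=2
L[4]='2': occ=2, LF[4]=C('2')+2=4+2=6
L[5]='b': occ=0, LF[5]=C('b')+0=8+0=8
L[6]='C': occ=0, LF[6]=C('C')+0=7+0=7
L[7]='b': occ=1, LF[7]=C('b')+1=8+1=9
L[8]='b': occ=2, LF[8]=C('b')+2=8+2=10
L[9]='b': occ=3, LF[9]=C('b')+3=8+3=11
L[10]='$': occ=0, LF[10]=C('$')+0=0+0=0
L[11]='b': occ=4, LF[11]=C('b')+4=8+4=12
L[12]='1': occ=2, LF[12]=C('1')+2=1+2=3

Answer: 1 4 5 2 6 8 7 9 10 11 0 12 3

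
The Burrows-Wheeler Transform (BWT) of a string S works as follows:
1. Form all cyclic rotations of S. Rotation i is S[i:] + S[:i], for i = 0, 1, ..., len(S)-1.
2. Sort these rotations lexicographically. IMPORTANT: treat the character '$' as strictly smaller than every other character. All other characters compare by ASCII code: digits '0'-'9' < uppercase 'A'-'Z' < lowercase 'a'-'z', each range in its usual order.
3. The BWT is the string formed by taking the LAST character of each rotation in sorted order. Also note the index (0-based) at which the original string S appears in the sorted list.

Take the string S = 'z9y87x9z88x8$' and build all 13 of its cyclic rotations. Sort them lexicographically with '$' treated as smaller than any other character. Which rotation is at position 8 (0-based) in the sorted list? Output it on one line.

Answer: x8$z9y87x9z88

Derivation:
All 13 rotations (rotation i = S[i:]+S[:i]):
  rot[0] = z9y87x9z88x8$
  rot[1] = 9y87x9z88x8$z
  rot[2] = y87x9z88x8$z9
  rot[3] = 87x9z88x8$z9y
  rot[4] = 7x9z88x8$z9y8
  rot[5] = x9z88x8$z9y87
  rot[6] = 9z88x8$z9y87x
  rot[7] = z88x8$z9y87x9
  rot[8] = 88x8$z9y87x9z
  rot[9] = 8x8$z9y87x9z8
  rot[10] = x8$z9y87x9z88
  rot[11] = 8$z9y87x9z88x
  rot[12] = $z9y87x9z88x8
Sorted (with $ < everything):
  sorted[0] = $z9y87x9z88x8
  sorted[1] = 7x9z88x8$z9y8
  sorted[2] = 8$z9y87x9z88x
  sorted[3] = 87x9z88x8$z9y
  sorted[4] = 88x8$z9y87x9z
  sorted[5] = 8x8$z9y87x9z8
  sorted[6] = 9y87x9z88x8$z
  sorted[7] = 9z88x8$z9y87x
  sorted[8] = x8$z9y87x9z88
  sorted[9] = x9z88x8$z9y87
  sorted[10] = y87x9z88x8$z9
  sorted[11] = z88x8$z9y87x9
  sorted[12] = z9y87x9z88x8$
sorted[8] = x8$z9y87x9z88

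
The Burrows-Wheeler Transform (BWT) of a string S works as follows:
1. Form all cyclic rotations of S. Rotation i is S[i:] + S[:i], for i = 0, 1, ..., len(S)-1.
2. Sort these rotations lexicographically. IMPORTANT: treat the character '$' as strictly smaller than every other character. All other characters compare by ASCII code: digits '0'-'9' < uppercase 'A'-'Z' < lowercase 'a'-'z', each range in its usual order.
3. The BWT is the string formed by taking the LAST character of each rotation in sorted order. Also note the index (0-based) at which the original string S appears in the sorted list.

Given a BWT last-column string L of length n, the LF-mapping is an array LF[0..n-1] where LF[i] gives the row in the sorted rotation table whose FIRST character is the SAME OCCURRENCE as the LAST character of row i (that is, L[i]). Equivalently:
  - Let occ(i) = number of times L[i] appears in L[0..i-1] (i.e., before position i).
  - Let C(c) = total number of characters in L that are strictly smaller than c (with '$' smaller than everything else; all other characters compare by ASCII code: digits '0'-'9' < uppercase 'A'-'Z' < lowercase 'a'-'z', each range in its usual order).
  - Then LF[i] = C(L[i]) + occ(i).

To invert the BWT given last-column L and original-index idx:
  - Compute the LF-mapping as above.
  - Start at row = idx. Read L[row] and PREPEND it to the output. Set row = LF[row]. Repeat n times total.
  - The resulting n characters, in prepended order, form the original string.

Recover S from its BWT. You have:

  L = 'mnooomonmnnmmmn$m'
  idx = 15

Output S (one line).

Answer: omnnnmomommnomnm$

Derivation:
LF mapping: 1 8 13 14 15 2 16 9 3 10 11 4 5 6 12 0 7
Walk LF starting at row 15, prepending L[row]:
  step 1: row=15, L[15]='$', prepend. Next row=LF[15]=0
  step 2: row=0, L[0]='m', prepend. Next row=LF[0]=1
  step 3: row=1, L[1]='n', prepend. Next row=LF[1]=8
  step 4: row=8, L[8]='m', prepend. Next row=LF[8]=3
  step 5: row=3, L[3]='o', prepend. Next row=LF[3]=14
  step 6: row=14, L[14]='n', prepend. Next row=LF[14]=12
  step 7: row=12, L[12]='m', prepend. Next row=LF[12]=5
  step 8: row=5, L[5]='m', prepend. Next row=LF[5]=2
  step 9: row=2, L[2]='o', prepend. Next row=LF[2]=13
  step 10: row=13, L[13]='m', prepend. Next row=LF[13]=6
  step 11: row=6, L[6]='o', prepend. Next row=LF[6]=16
  step 12: row=16, L[16]='m', prepend. Next row=LF[16]=7
  step 13: row=7, L[7]='n', prepend. Next row=LF[7]=9
  step 14: row=9, L[9]='n', prepend. Next row=LF[9]=10
  step 15: row=10, L[10]='n', prepend. Next row=LF[10]=11
  step 16: row=11, L[11]='m', prepend. Next row=LF[11]=4
  step 17: row=4, L[4]='o', prepend. Next row=LF[4]=15
Reversed output: omnnnmomommnomnm$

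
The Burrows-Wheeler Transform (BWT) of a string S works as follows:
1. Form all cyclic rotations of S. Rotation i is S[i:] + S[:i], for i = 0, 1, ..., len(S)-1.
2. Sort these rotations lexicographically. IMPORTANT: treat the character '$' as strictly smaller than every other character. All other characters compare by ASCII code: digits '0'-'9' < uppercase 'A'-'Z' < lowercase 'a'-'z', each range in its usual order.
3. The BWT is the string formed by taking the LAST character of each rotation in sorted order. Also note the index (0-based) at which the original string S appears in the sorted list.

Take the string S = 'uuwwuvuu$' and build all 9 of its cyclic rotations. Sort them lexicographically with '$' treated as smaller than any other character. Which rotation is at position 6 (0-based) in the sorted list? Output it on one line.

All 9 rotations (rotation i = S[i:]+S[:i]):
  rot[0] = uuwwuvuu$
  rot[1] = uwwuvuu$u
  rot[2] = wwuvuu$uu
  rot[3] = wuvuu$uuw
  rot[4] = uvuu$uuww
  rot[5] = vuu$uuwwu
  rot[6] = uu$uuwwuv
  rot[7] = u$uuwwuvu
  rot[8] = $uuwwuvuu
Sorted (with $ < everything):
  sorted[0] = $uuwwuvuu
  sorted[1] = u$uuwwuvu
  sorted[2] = uu$uuwwuv
  sorted[3] = uuwwuvuu$
  sorted[4] = uvuu$uuww
  sorted[5] = uwwuvuu$u
  sorted[6] = vuu$uuwwu
  sorted[7] = wuvuu$uuw
  sorted[8] = wwuvuu$uu
sorted[6] = vuu$uuwwu

Answer: vuu$uuwwu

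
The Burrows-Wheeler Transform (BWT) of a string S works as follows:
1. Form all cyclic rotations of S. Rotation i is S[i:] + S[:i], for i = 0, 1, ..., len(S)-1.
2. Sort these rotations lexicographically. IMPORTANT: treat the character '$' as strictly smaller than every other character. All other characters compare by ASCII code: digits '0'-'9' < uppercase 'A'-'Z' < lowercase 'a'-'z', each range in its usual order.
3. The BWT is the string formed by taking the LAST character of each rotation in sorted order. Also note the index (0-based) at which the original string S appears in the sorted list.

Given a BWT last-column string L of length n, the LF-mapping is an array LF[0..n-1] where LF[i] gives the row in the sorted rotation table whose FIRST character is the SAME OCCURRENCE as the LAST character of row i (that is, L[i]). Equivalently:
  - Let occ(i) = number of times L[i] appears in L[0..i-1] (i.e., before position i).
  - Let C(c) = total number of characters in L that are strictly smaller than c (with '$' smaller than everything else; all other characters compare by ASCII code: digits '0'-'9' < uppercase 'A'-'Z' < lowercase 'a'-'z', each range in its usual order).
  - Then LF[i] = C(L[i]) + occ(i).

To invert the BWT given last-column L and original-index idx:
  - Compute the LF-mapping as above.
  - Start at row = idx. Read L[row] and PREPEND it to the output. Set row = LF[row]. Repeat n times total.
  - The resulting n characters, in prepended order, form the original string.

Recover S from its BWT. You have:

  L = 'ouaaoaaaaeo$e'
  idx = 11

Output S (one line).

LF mapping: 9 12 1 2 10 3 4 5 6 7 11 0 8
Walk LF starting at row 11, prepending L[row]:
  step 1: row=11, L[11]='$', prepend. Next row=LF[11]=0
  step 2: row=0, L[0]='o', prepend. Next row=LF[0]=9
  step 3: row=9, L[9]='e', prepend. Next row=LF[9]=7
  step 4: row=7, L[7]='a', prepend. Next row=LF[7]=5
  step 5: row=5, L[5]='a', prepend. Next row=LF[5]=3
  step 6: row=3, L[3]='a', prepend. Next row=LF[3]=2
  step 7: row=2, L[2]='a', prepend. Next row=LF[2]=1
  step 8: row=1, L[1]='u', prepend. Next row=LF[1]=12
  step 9: row=12, L[12]='e', prepend. Next row=LF[12]=8
  step 10: row=8, L[8]='a', prepend. Next row=LF[8]=6
  step 11: row=6, L[6]='a', prepend. Next row=LF[6]=4
  step 12: row=4, L[4]='o', prepend. Next row=LF[4]=10
  step 13: row=10, L[10]='o', prepend. Next row=LF[10]=11
Reversed output: ooaaeuaaaaeo$

Answer: ooaaeuaaaaeo$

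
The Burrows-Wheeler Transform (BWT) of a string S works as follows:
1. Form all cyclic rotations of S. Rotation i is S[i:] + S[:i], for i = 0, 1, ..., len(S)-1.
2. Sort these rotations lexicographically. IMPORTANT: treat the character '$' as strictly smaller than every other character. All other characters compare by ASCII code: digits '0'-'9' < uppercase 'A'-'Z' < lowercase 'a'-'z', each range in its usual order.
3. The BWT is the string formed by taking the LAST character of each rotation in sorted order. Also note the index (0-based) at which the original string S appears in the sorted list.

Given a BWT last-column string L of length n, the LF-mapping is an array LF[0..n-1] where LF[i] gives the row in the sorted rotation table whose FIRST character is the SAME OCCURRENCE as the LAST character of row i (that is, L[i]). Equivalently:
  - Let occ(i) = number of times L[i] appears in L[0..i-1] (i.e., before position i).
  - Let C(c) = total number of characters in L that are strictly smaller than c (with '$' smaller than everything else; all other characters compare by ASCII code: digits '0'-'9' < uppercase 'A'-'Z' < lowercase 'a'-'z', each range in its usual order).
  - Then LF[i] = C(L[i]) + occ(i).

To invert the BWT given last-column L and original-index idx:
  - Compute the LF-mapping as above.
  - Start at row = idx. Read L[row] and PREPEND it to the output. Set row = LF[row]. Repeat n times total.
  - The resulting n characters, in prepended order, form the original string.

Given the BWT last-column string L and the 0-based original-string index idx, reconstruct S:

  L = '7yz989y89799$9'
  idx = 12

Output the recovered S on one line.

LF mapping: 1 11 13 5 3 6 12 4 7 2 8 9 0 10
Walk LF starting at row 12, prepending L[row]:
  step 1: row=12, L[12]='$', prepend. Next row=LF[12]=0
  step 2: row=0, L[0]='7', prepend. Next row=LF[0]=1
  step 3: row=1, L[1]='y', prepend. Next row=LF[1]=11
  step 4: row=11, L[11]='9', prepend. Next row=LF[11]=9
  step 5: row=9, L[9]='7', prepend. Next row=LF[9]=2
  step 6: row=2, L[2]='z', prepend. Next row=LF[2]=13
  step 7: row=13, L[13]='9', prepend. Next row=LF[13]=10
  step 8: row=10, L[10]='9', prepend. Next row=LF[10]=8
  step 9: row=8, L[8]='9', prepend. Next row=LF[8]=7
  step 10: row=7, L[7]='8', prepend. Next row=LF[7]=4
  step 11: row=4, L[4]='8', prepend. Next row=LF[4]=3
  step 12: row=3, L[3]='9', prepend. Next row=LF[3]=5
  step 13: row=5, L[5]='9', prepend. Next row=LF[5]=6
  step 14: row=6, L[6]='y', prepend. Next row=LF[6]=12
Reversed output: y9988999z79y7$

Answer: y9988999z79y7$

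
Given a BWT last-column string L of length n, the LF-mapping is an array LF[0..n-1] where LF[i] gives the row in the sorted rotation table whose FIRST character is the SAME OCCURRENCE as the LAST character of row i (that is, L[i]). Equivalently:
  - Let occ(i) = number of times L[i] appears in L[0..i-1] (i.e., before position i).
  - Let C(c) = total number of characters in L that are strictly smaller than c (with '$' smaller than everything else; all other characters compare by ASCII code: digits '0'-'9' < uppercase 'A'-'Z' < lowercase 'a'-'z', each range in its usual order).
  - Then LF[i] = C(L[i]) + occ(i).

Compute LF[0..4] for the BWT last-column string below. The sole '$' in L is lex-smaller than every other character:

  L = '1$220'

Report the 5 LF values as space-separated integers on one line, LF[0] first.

Char counts: '$':1, '0':1, '1':1, '2':2
C (first-col start): C('$')=0, C('0')=1, C('1')=2, C('2')=3
L[0]='1': occ=0, LF[0]=C('1')+0=2+0=2
L[1]='$': occ=0, LF[1]=C('$')+0=0+0=0
L[2]='2': occ=0, LF[2]=C('2')+0=3+0=3
L[3]='2': occ=1, LF[3]=C('2')+1=3+1=4
L[4]='0': occ=0, LF[4]=C('0')+0=1+0=1

Answer: 2 0 3 4 1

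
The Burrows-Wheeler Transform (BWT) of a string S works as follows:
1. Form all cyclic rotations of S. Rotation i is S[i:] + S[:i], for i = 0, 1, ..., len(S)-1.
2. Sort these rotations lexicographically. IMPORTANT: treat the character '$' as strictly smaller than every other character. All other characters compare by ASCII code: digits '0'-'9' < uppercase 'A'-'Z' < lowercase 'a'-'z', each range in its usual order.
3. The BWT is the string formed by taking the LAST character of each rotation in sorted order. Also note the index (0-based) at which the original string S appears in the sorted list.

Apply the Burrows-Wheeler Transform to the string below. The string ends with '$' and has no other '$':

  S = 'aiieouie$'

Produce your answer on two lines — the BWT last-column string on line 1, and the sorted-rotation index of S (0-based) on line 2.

Answer: e$iiuiaeo
1

Derivation:
All 9 rotations (rotation i = S[i:]+S[:i]):
  rot[0] = aiieouie$
  rot[1] = iieouie$a
  rot[2] = ieouie$ai
  rot[3] = eouie$aii
  rot[4] = ouie$aiie
  rot[5] = uie$aiieo
  rot[6] = ie$aiieou
  rot[7] = e$aiieoui
  rot[8] = $aiieouie
Sorted (with $ < everything):
  sorted[0] = $aiieouie  (last char: 'e')
  sorted[1] = aiieouie$  (last char: '$')
  sorted[2] = e$aiieoui  (last char: 'i')
  sorted[3] = eouie$aii  (last char: 'i')
  sorted[4] = ie$aiieou  (last char: 'u')
  sorted[5] = ieouie$ai  (last char: 'i')
  sorted[6] = iieouie$a  (last char: 'a')
  sorted[7] = ouie$aiie  (last char: 'e')
  sorted[8] = uie$aiieo  (last char: 'o')
Last column: e$iiuiaeo
Original string S is at sorted index 1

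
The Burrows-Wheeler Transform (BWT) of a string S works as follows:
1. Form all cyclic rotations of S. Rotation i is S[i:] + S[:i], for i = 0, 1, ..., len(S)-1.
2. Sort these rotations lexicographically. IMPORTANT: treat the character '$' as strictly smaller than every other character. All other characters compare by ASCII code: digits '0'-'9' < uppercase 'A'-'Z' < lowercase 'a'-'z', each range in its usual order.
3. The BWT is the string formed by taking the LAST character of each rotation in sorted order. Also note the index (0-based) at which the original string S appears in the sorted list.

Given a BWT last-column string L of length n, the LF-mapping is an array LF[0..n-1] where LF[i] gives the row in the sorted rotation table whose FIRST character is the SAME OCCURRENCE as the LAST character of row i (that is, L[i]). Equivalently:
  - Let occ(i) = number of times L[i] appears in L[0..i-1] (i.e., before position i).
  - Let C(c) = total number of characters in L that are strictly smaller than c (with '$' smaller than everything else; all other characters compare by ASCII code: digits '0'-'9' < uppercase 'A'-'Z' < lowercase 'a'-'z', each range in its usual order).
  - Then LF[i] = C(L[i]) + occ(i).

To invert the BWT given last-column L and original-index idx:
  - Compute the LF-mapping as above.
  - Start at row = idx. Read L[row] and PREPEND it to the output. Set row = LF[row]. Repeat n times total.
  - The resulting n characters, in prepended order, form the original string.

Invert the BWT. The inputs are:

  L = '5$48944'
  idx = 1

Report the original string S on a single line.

LF mapping: 4 0 1 5 6 2 3
Walk LF starting at row 1, prepending L[row]:
  step 1: row=1, L[1]='$', prepend. Next row=LF[1]=0
  step 2: row=0, L[0]='5', prepend. Next row=LF[0]=4
  step 3: row=4, L[4]='9', prepend. Next row=LF[4]=6
  step 4: row=6, L[6]='4', prepend. Next row=LF[6]=3
  step 5: row=3, L[3]='8', prepend. Next row=LF[3]=5
  step 6: row=5, L[5]='4', prepend. Next row=LF[5]=2
  step 7: row=2, L[2]='4', prepend. Next row=LF[2]=1
Reversed output: 448495$

Answer: 448495$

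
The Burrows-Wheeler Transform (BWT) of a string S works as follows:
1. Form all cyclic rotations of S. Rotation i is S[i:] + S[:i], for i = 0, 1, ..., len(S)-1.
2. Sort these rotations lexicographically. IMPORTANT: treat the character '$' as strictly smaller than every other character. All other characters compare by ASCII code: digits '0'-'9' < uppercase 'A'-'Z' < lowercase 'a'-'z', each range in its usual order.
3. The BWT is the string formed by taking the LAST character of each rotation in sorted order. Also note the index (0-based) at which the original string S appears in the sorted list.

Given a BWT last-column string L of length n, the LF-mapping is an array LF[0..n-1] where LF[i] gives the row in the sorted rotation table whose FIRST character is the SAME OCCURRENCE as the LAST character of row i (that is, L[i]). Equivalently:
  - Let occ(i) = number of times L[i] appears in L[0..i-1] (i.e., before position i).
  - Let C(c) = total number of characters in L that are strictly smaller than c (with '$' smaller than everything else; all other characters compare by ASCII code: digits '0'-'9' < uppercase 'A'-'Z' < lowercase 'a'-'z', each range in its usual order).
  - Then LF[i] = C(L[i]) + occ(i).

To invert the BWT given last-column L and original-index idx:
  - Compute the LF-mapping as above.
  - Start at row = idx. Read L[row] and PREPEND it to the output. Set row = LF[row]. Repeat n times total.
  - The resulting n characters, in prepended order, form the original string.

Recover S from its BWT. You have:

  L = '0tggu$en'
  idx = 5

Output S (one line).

Answer: nugget0$

Derivation:
LF mapping: 1 6 3 4 7 0 2 5
Walk LF starting at row 5, prepending L[row]:
  step 1: row=5, L[5]='$', prepend. Next row=LF[5]=0
  step 2: row=0, L[0]='0', prepend. Next row=LF[0]=1
  step 3: row=1, L[1]='t', prepend. Next row=LF[1]=6
  step 4: row=6, L[6]='e', prepend. Next row=LF[6]=2
  step 5: row=2, L[2]='g', prepend. Next row=LF[2]=3
  step 6: row=3, L[3]='g', prepend. Next row=LF[3]=4
  step 7: row=4, L[4]='u', prepend. Next row=LF[4]=7
  step 8: row=7, L[7]='n', prepend. Next row=LF[7]=5
Reversed output: nugget0$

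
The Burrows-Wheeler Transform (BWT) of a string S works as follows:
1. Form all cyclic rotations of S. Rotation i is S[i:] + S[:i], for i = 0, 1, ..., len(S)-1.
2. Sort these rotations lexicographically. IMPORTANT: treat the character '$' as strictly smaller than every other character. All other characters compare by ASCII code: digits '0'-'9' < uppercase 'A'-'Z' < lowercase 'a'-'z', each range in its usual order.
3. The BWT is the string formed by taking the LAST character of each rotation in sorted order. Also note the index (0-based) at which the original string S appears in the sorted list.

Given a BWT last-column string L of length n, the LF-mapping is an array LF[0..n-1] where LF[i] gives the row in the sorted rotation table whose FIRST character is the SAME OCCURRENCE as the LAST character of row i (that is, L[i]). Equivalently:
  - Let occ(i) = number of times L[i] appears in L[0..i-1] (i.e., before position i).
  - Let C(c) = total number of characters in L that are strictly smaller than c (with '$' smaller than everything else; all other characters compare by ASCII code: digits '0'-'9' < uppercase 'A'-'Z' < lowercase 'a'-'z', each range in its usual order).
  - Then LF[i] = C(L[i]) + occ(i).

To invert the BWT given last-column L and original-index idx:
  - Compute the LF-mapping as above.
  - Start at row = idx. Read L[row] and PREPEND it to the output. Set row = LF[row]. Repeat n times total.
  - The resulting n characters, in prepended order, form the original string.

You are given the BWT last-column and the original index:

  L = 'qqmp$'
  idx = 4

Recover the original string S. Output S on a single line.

LF mapping: 3 4 1 2 0
Walk LF starting at row 4, prepending L[row]:
  step 1: row=4, L[4]='$', prepend. Next row=LF[4]=0
  step 2: row=0, L[0]='q', prepend. Next row=LF[0]=3
  step 3: row=3, L[3]='p', prepend. Next row=LF[3]=2
  step 4: row=2, L[2]='m', prepend. Next row=LF[2]=1
  step 5: row=1, L[1]='q', prepend. Next row=LF[1]=4
Reversed output: qmpq$

Answer: qmpq$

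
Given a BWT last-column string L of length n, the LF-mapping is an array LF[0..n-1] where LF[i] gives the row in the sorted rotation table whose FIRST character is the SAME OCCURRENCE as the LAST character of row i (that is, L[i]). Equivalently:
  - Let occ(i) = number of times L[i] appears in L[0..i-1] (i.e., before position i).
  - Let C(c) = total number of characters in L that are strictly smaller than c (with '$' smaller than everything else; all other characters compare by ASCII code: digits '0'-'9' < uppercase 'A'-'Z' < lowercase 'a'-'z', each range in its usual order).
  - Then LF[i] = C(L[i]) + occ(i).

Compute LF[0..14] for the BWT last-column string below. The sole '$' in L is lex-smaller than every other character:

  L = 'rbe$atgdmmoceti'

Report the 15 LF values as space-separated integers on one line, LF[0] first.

Answer: 12 2 5 0 1 13 7 4 9 10 11 3 6 14 8

Derivation:
Char counts: '$':1, 'a':1, 'b':1, 'c':1, 'd':1, 'e':2, 'g':1, 'i':1, 'm':2, 'o':1, 'r':1, 't':2
C (first-col start): C('$')=0, C('a')=1, C('b')=2, C('c')=3, C('d')=4, C('e')=5, C('g')=7, C('i')=8, C('m')=9, C('o')=11, C('r')=12, C('t')=13
L[0]='r': occ=0, LF[0]=C('r')+0=12+0=12
L[1]='b': occ=0, LF[1]=C('b')+0=2+0=2
L[2]='e': occ=0, LF[2]=C('e')+0=5+0=5
L[3]='$': occ=0, LF[3]=C('$')+0=0+0=0
L[4]='a': occ=0, LF[4]=C('a')+0=1+0=1
L[5]='t': occ=0, LF[5]=C('t')+0=13+0=13
L[6]='g': occ=0, LF[6]=C('g')+0=7+0=7
L[7]='d': occ=0, LF[7]=C('d')+0=4+0=4
L[8]='m': occ=0, LF[8]=C('m')+0=9+0=9
L[9]='m': occ=1, LF[9]=C('m')+1=9+1=10
L[10]='o': occ=0, LF[10]=C('o')+0=11+0=11
L[11]='c': occ=0, LF[11]=C('c')+0=3+0=3
L[12]='e': occ=1, LF[12]=C('e')+1=5+1=6
L[13]='t': occ=1, LF[13]=C('t')+1=13+1=14
L[14]='i': occ=0, LF[14]=C('i')+0=8+0=8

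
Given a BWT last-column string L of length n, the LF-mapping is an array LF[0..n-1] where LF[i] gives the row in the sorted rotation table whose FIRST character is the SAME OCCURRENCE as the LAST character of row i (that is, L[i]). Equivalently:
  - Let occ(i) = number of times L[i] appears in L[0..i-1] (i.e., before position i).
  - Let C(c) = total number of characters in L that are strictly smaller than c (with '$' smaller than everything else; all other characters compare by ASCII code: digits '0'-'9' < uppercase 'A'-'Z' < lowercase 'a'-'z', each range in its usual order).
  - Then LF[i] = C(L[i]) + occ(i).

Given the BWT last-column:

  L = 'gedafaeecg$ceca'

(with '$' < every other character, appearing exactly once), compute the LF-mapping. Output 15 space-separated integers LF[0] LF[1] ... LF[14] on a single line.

Answer: 13 8 7 1 12 2 9 10 4 14 0 5 11 6 3

Derivation:
Char counts: '$':1, 'a':3, 'c':3, 'd':1, 'e':4, 'f':1, 'g':2
C (first-col start): C('$')=0, C('a')=1, C('c')=4, C('d')=7, C('e')=8, C('f')=12, C('g')=13
L[0]='g': occ=0, LF[0]=C('g')+0=13+0=13
L[1]='e': occ=0, LF[1]=C('e')+0=8+0=8
L[2]='d': occ=0, LF[2]=C('d')+0=7+0=7
L[3]='a': occ=0, LF[3]=C('a')+0=1+0=1
L[4]='f': occ=0, LF[4]=C('f')+0=12+0=12
L[5]='a': occ=1, LF[5]=C('a')+1=1+1=2
L[6]='e': occ=1, LF[6]=C('e')+1=8+1=9
L[7]='e': occ=2, LF[7]=C('e')+2=8+2=10
L[8]='c': occ=0, LF[8]=C('c')+0=4+0=4
L[9]='g': occ=1, LF[9]=C('g')+1=13+1=14
L[10]='$': occ=0, LF[10]=C('$')+0=0+0=0
L[11]='c': occ=1, LF[11]=C('c')+1=4+1=5
L[12]='e': occ=3, LF[12]=C('e')+3=8+3=11
L[13]='c': occ=2, LF[13]=C('c')+2=4+2=6
L[14]='a': occ=2, LF[14]=C('a')+2=1+2=3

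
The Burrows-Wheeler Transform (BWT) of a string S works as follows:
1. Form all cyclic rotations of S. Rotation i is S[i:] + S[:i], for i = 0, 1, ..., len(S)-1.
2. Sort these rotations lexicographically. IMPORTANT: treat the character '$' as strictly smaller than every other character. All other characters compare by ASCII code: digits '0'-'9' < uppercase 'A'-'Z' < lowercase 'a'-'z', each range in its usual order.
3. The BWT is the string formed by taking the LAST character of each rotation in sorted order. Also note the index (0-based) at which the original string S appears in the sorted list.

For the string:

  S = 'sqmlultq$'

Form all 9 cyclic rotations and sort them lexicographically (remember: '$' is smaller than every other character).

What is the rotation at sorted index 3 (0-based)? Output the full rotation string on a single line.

Answer: mlultq$sq

Derivation:
All 9 rotations (rotation i = S[i:]+S[:i]):
  rot[0] = sqmlultq$
  rot[1] = qmlultq$s
  rot[2] = mlultq$sq
  rot[3] = lultq$sqm
  rot[4] = ultq$sqml
  rot[5] = ltq$sqmlu
  rot[6] = tq$sqmlul
  rot[7] = q$sqmlult
  rot[8] = $sqmlultq
Sorted (with $ < everything):
  sorted[0] = $sqmlultq
  sorted[1] = ltq$sqmlu
  sorted[2] = lultq$sqm
  sorted[3] = mlultq$sq
  sorted[4] = q$sqmlult
  sorted[5] = qmlultq$s
  sorted[6] = sqmlultq$
  sorted[7] = tq$sqmlul
  sorted[8] = ultq$sqml
sorted[3] = mlultq$sq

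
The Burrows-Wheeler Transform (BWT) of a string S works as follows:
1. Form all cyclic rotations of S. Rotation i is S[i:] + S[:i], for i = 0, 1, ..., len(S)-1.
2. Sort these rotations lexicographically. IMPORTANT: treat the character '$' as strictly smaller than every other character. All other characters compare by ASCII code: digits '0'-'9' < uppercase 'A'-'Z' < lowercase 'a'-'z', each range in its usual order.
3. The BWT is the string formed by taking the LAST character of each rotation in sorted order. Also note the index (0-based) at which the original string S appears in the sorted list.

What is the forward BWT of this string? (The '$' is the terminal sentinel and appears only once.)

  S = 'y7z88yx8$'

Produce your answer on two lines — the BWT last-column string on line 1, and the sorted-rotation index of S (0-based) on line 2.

Answer: 8yxz8y$87
6

Derivation:
All 9 rotations (rotation i = S[i:]+S[:i]):
  rot[0] = y7z88yx8$
  rot[1] = 7z88yx8$y
  rot[2] = z88yx8$y7
  rot[3] = 88yx8$y7z
  rot[4] = 8yx8$y7z8
  rot[5] = yx8$y7z88
  rot[6] = x8$y7z88y
  rot[7] = 8$y7z88yx
  rot[8] = $y7z88yx8
Sorted (with $ < everything):
  sorted[0] = $y7z88yx8  (last char: '8')
  sorted[1] = 7z88yx8$y  (last char: 'y')
  sorted[2] = 8$y7z88yx  (last char: 'x')
  sorted[3] = 88yx8$y7z  (last char: 'z')
  sorted[4] = 8yx8$y7z8  (last char: '8')
  sorted[5] = x8$y7z88y  (last char: 'y')
  sorted[6] = y7z88yx8$  (last char: '$')
  sorted[7] = yx8$y7z88  (last char: '8')
  sorted[8] = z88yx8$y7  (last char: '7')
Last column: 8yxz8y$87
Original string S is at sorted index 6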